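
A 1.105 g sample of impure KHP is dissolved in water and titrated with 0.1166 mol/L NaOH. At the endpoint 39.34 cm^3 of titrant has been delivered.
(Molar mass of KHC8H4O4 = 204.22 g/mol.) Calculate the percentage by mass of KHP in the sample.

KHC8H4O4 + NaOH → KNaC8H4O4 + H2O
n(NaOH) = 0.03934 L × 0.1166 mol/L = 4.587 × 10^-3 mol
n(KHC8H4O4) = 4.587 × 10^-3 mol (1:1 ratio)
mass of KHC8H4O4 = 4.587 × 10^-3 × 204.22 g/mol = 0.9368 g
% KHC8H4O4 = 0.9368 / 1.105 × 100 = 84.78 %

84.78 %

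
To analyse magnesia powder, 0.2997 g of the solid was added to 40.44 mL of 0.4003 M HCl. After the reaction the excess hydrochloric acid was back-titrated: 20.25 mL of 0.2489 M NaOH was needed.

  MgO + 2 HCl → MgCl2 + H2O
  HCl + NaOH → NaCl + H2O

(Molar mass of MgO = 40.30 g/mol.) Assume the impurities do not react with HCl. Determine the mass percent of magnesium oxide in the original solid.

n(HCl) added = 0.04044 × 0.4003 = 0.01619 mol
n(NaOH) used in back-titration = 0.02025 × 0.2489 = 5.040 × 10^-3 mol
n(HCl) left over = 5.040 × 10^-3 mol (1:1 ratio)
n(HCl) consumed by analyte = 0.01619 − 5.040 × 10^-3 = 0.01115 mol
From the 1:2 ratio, n(MgO) = 1/2 × 0.01115 = 5.574 × 10^-3 mol
mass of MgO = 5.574 × 10^-3 × 40.30 = 0.2246 g
% MgO = 0.2246 / 0.2997 × 100 = 74.95 %

74.95 %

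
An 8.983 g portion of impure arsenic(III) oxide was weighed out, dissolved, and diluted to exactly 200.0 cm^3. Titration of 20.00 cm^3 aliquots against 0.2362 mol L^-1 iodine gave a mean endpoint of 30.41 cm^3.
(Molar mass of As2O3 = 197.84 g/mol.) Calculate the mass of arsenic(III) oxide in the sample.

As2O3 + 2 I2 + 2 H2O → As2O5 + 4 HI
n(I2) per titration = 0.03041 × 0.2362 = 7.183 × 10^-3 mol
From the 1:2 ratio, n(As2O3) in each aliquot = 1/2 × 7.183 × 10^-3 = 3.591 × 10^-3 mol
n(As2O3) in the whole flask = 3.591 × 10^-3 × 200.0/20.00 = 0.03591 mol
mass of As2O3 = 0.03591 × 197.84 = 7.105 g

7.105 g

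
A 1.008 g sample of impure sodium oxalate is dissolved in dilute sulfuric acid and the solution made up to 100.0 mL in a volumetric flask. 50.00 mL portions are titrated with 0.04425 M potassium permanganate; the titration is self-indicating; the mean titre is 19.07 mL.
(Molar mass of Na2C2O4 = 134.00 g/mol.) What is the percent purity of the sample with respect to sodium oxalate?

56.09 %

2 MnO4^- + 5 C2O4^2- + 16 H^+ → 2 Mn^2+ + 10 CO2 + 8 H2O
n(KMnO4) per titration = 0.01907 × 0.04425 = 8.438 × 10^-4 mol
From the 5:2 ratio, n(Na2C2O4) in each aliquot = 5/2 × 8.438 × 10^-4 = 2.110 × 10^-3 mol
n(Na2C2O4) in the whole flask = 2.110 × 10^-3 × 100.0/50.00 = 4.219 × 10^-3 mol
mass of Na2C2O4 = 4.219 × 10^-3 × 134.00 = 0.5654 g
% Na2C2O4 = 0.5654 / 1.008 × 100 = 56.09 %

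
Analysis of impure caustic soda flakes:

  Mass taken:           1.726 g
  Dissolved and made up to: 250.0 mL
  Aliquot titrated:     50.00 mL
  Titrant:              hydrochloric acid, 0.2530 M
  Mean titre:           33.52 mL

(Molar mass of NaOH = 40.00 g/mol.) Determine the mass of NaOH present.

1.696 g

NaOH + HCl → NaCl + H2O
n(HCl) per titration = 0.03352 × 0.2530 = 8.481 × 10^-3 mol
n(NaOH) in each aliquot = 8.481 × 10^-3 mol (1:1 ratio)
n(NaOH) in the whole flask = 8.481 × 10^-3 × 250.0/50.00 = 0.04240 mol
mass of NaOH = 0.04240 × 40.00 = 1.696 g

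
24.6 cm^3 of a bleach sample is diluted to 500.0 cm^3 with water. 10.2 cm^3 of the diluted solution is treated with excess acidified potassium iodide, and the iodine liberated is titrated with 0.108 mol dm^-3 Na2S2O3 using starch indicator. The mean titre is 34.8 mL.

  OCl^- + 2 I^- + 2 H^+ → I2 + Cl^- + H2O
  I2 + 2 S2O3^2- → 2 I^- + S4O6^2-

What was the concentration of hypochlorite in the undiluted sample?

n(S2O3^2-) = 0.0348 × 0.108 = 3.76 × 10^-3 mol
n(I2) = n(S2O3^2-)/2 = 1.88 × 10^-3 mol
n(OCl^-) in the aliquot = 1.88 × 10^-3 mol (1:1 ratio)
[OCl^-]_dilute = 1.88 × 10^-3 / 0.0102 = 0.184 mol/L
[OCl^-]_original = 0.184 × 500.0/24.6 = 3.74 mol/L

3.74 mol/L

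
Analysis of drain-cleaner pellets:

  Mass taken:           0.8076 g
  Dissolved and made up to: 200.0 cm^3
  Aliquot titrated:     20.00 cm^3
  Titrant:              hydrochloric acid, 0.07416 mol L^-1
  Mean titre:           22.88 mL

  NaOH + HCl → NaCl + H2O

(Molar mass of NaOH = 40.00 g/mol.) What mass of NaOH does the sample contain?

0.6787 g

n(HCl) per titration = 0.02288 × 0.07416 = 1.697 × 10^-3 mol
n(NaOH) in each aliquot = 1.697 × 10^-3 mol (1:1 ratio)
n(NaOH) in the whole flask = 1.697 × 10^-3 × 200.0/20.00 = 0.01697 mol
mass of NaOH = 0.01697 × 40.00 = 0.6787 g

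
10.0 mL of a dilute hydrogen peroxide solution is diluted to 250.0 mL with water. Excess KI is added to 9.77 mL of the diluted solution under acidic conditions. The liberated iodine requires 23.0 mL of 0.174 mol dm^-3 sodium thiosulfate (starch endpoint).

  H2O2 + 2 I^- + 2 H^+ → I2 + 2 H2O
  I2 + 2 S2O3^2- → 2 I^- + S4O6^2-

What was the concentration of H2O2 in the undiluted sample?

5.12 mol/L

n(S2O3^2-) = 0.0230 × 0.174 = 4.00 × 10^-3 mol
n(I2) = n(S2O3^2-)/2 = 2.00 × 10^-3 mol
n(H2O2) in the aliquot = 2.00 × 10^-3 mol (1:1 ratio)
[H2O2]_dilute = 2.00 × 10^-3 / 0.00977 = 0.205 mol/L
[H2O2]_original = 0.205 × 250.0/10.0 = 5.12 mol/L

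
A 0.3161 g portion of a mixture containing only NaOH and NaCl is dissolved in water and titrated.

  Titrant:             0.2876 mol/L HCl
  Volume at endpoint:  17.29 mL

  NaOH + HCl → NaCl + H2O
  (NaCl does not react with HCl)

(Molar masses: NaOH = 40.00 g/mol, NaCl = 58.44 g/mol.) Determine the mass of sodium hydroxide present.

0.1989 g

n(HCl) = 0.01729 × 0.2876 = 4.973 × 10^-3 mol
Let x = n(NaOH), y = n(NaCl).
Titrant: 1x = 4.973 × 10^-3;  mass: 40.00x + 58.44y = 0.3161
Solving, x = 4.973 × 10^-3 mol, y = 2.005 × 10^-3 mol
mass of NaOH = 4.973 × 10^-3 × 40.00 = 0.1989 g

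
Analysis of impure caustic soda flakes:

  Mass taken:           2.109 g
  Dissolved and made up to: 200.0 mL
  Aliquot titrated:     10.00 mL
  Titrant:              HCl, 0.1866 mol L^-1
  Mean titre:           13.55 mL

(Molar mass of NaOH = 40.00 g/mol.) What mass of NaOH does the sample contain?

2.023 g

NaOH + HCl → NaCl + H2O
n(HCl) per titration = 0.01355 × 0.1866 = 2.528 × 10^-3 mol
n(NaOH) in each aliquot = 2.528 × 10^-3 mol (1:1 ratio)
n(NaOH) in the whole flask = 2.528 × 10^-3 × 200.0/10.00 = 0.05057 mol
mass of NaOH = 0.05057 × 40.00 = 2.023 g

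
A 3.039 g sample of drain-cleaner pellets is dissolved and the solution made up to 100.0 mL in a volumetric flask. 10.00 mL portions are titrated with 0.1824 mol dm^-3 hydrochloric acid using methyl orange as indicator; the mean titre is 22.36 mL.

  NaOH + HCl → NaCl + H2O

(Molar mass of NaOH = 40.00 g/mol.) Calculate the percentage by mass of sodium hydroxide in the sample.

n(HCl) per titration = 0.02236 × 0.1824 = 4.078 × 10^-3 mol
n(NaOH) in each aliquot = 4.078 × 10^-3 mol (1:1 ratio)
n(NaOH) in the whole flask = 4.078 × 10^-3 × 100.0/10.00 = 0.04078 mol
mass of NaOH = 0.04078 × 40.00 = 1.631 g
% NaOH = 1.631 / 3.039 × 100 = 53.68 %

53.68 %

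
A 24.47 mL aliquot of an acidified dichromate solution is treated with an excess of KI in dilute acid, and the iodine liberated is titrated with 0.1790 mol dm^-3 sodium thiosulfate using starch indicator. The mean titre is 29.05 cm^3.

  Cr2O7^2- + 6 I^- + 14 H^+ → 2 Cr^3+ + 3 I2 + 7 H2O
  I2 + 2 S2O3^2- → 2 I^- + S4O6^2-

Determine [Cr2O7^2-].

n(S2O3^2-) = 0.02905 × 0.1790 = 5.200 × 10^-3 mol
n(I2) = n(S2O3^2-)/2 = 2.600 × 10^-3 mol
From the 1:3 ratio, n(Cr2O7^2-) in the aliquot = 1/3 × 2.600 × 10^-3 = 8.667 × 10^-4 mol
[Cr2O7^2-] = 8.667 × 10^-4 / 0.02447 = 0.03542 mol/L

0.03542 mol/L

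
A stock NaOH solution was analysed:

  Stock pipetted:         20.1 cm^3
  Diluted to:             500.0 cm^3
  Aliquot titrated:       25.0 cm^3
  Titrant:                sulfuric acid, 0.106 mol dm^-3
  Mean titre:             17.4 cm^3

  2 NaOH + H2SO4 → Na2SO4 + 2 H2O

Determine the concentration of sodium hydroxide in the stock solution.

3.67 mol/L

n(H2SO4) = 0.0174 × 0.106 = 1.84 × 10^-3 mol
From the 2:1 ratio, n(NaOH) in the aliquot = 2/1 × 1.84 × 10^-3 = 3.69 × 10^-3 mol
[NaOH]_dilute = 3.69 × 10^-3 / 0.0250 = 0.148 mol/L
Dilution factor = 500.0 / 20.1 = 24.88
[NaOH]_stock = 0.148 × 24.88 = 3.67 mol/L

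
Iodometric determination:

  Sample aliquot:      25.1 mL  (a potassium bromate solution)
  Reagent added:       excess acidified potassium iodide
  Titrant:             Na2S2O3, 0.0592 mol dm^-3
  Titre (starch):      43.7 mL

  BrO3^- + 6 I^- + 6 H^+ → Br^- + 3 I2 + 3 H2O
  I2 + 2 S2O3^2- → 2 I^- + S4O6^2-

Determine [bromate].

n(S2O3^2-) = 0.0437 × 0.0592 = 2.59 × 10^-3 mol
n(I2) = n(S2O3^2-)/2 = 1.29 × 10^-3 mol
From the 1:3 ratio, n(BrO3^-) in the aliquot = 1/3 × 1.29 × 10^-3 = 4.31 × 10^-4 mol
[BrO3^-] = 4.31 × 10^-4 / 0.0251 = 0.0172 mol/L

0.0172 mol/L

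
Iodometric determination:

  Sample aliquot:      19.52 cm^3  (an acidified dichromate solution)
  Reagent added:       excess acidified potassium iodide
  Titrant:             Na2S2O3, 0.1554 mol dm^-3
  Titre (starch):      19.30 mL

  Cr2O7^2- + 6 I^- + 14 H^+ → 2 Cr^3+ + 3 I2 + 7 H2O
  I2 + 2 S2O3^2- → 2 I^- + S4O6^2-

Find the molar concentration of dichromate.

n(S2O3^2-) = 0.01930 × 0.1554 = 2.999 × 10^-3 mol
n(I2) = n(S2O3^2-)/2 = 1.500 × 10^-3 mol
From the 1:3 ratio, n(Cr2O7^2-) in the aliquot = 1/3 × 1.500 × 10^-3 = 4.999 × 10^-4 mol
[Cr2O7^2-] = 4.999 × 10^-4 / 0.01952 = 0.02561 mol/L

0.02561 mol/L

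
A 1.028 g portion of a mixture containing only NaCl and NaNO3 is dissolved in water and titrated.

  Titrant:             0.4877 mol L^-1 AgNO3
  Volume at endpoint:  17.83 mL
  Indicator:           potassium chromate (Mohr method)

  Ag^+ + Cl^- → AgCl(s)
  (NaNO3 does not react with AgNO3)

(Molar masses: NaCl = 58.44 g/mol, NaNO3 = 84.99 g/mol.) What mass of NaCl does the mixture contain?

n(AgNO3) = 0.01783 × 0.4877 = 8.696 × 10^-3 mol
Let x = n(NaCl), y = n(NaNO3).
Titrant: 1x = 8.696 × 10^-3;  mass: 58.44x + 84.99y = 1.028
Solving, x = 8.696 × 10^-3 mol, y = 6.116 × 10^-3 mol
mass of NaCl = 8.696 × 10^-3 × 58.44 = 0.5082 g

0.5082 g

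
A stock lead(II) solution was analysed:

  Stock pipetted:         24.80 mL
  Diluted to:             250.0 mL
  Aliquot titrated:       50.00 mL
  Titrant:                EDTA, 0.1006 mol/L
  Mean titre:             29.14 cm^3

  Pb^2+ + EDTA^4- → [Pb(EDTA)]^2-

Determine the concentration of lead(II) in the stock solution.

n(EDTA) = 0.02914 × 0.1006 = 2.931 × 10^-3 mol
n(Pb2+) in the aliquot = 2.931 × 10^-3 mol (1:1 ratio)
[Pb2+]_dilute = 2.931 × 10^-3 / 0.05000 = 0.05863 mol/L
Dilution factor = 250.0 / 24.80 = 10.08
[Pb2+]_stock = 0.05863 × 10.08 = 0.5910 mol/L

0.5910 mol/L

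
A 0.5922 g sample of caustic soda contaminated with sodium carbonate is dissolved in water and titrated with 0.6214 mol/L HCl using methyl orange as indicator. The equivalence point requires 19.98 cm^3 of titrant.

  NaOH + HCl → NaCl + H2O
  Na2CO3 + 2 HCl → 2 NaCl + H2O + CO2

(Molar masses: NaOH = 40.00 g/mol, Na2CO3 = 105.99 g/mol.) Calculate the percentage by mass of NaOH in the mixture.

n(HCl) = 0.01998 × 0.6214 = 0.01242 mol
Let x = n(NaOH), y = n(Na2CO3).
Titrant: 1x + 2y = 0.01242;  mass: 40.00x + 105.99y = 0.5922
Solving, x = 5.061 × 10^-3 mol, y = 3.677 × 10^-3 mol
mass of NaOH = 5.061 × 10^-3 × 40.00 = 0.2024 g
% NaOH = 0.2024 / 0.5922 × 100 = 34.18 %

34.18 %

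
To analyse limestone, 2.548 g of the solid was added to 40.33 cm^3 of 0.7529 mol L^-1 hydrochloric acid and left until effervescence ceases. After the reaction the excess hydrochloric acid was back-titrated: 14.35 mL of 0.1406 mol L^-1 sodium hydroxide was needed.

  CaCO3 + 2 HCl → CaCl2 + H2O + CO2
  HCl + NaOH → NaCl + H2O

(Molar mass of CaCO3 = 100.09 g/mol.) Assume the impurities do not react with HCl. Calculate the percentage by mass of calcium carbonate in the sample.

n(HCl) added = 0.04033 × 0.7529 = 0.03036 mol
n(NaOH) used in back-titration = 0.01435 × 0.1406 = 2.018 × 10^-3 mol
n(HCl) left over = 2.018 × 10^-3 mol (1:1 ratio)
n(HCl) consumed by analyte = 0.03036 − 2.018 × 10^-3 = 0.02835 mol
From the 1:2 ratio, n(CaCO3) = 1/2 × 0.02835 = 0.01417 mol
mass of CaCO3 = 0.01417 × 100.09 = 1.419 g
% CaCO3 = 1.419 / 2.548 × 100 = 55.68 %

55.68 %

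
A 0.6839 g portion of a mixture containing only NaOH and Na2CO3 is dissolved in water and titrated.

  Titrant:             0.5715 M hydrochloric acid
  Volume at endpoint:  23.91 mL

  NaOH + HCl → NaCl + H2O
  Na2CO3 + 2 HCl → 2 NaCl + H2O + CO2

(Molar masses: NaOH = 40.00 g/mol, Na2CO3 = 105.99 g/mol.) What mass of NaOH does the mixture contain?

n(HCl) = 0.02391 × 0.5715 = 0.01366 mol
Let x = n(NaOH), y = n(Na2CO3).
Titrant: 1x + 2y = 0.01366;  mass: 40.00x + 105.99y = 0.6839
Solving, x = 3.098 × 10^-3 mol, y = 5.283 × 10^-3 mol
mass of NaOH = 3.098 × 10^-3 × 40.00 = 0.1239 g

0.1239 g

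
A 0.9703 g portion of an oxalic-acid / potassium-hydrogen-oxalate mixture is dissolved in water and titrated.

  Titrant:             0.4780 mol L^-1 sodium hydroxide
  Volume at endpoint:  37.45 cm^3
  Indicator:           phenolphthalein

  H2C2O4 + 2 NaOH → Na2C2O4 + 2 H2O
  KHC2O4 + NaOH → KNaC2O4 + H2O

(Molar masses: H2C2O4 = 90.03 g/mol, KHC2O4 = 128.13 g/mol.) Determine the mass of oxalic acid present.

n(NaOH) = 0.03745 × 0.4780 = 0.01790 mol
Let x = n(H2C2O4), y = n(KHC2O4).
Titrant: 2x + 1y = 0.01790;  mass: 90.03x + 128.13y = 0.9703
Solving, x = 7.961 × 10^-3 mol, y = 1.979 × 10^-3 mol
mass of H2C2O4 = 7.961 × 10^-3 × 90.03 = 0.7167 g

0.7167 g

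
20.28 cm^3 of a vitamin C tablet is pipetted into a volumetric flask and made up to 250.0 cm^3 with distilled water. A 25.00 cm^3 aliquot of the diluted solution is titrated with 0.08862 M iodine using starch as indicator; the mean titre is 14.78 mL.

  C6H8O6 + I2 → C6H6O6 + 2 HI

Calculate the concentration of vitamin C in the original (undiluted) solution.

n(I2) = 0.01478 × 0.08862 = 1.310 × 10^-3 mol
n(C6H8O6) in the aliquot = 1.310 × 10^-3 mol (1:1 ratio)
[C6H8O6]_dilute = 1.310 × 10^-3 / 0.02500 = 0.05239 mol/L
Dilution factor = 250.0 / 20.28 = 12.33
[C6H8O6]_stock = 0.05239 × 12.33 = 0.6459 mol/L

0.6459 M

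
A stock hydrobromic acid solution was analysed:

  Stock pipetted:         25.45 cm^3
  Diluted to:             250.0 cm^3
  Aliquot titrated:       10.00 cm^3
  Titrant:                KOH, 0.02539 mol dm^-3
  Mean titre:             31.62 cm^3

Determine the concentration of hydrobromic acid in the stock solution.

0.7886 mol/L

HBr + KOH → KBr + H2O
n(KOH) = 0.03162 × 0.02539 = 8.028 × 10^-4 mol
n(HBr) in the aliquot = 8.028 × 10^-4 mol (1:1 ratio)
[HBr]_dilute = 8.028 × 10^-4 / 0.01000 = 0.08028 mol/L
Dilution factor = 250.0 / 25.45 = 9.823
[HBr]_stock = 0.08028 × 9.823 = 0.7886 mol/L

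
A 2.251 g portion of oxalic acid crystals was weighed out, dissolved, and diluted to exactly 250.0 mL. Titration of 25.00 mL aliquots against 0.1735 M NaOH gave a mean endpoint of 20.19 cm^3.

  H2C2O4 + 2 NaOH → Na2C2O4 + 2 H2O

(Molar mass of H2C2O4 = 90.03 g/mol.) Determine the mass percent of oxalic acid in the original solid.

n(NaOH) per titration = 0.02019 × 0.1735 = 3.503 × 10^-3 mol
From the 1:2 ratio, n(H2C2O4) in each aliquot = 1/2 × 3.503 × 10^-3 = 1.751 × 10^-3 mol
n(H2C2O4) in the whole flask = 1.751 × 10^-3 × 250.0/25.00 = 0.01751 mol
mass of H2C2O4 = 0.01751 × 90.03 = 1.577 g
% H2C2O4 = 1.577 / 2.251 × 100 = 70.05 %

70.05 %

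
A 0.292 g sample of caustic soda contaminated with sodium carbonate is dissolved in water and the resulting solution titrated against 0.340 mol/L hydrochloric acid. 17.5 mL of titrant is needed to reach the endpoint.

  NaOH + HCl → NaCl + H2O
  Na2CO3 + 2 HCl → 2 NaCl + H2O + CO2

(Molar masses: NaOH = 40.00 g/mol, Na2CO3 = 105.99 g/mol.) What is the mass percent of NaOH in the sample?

24.6 %

n(HCl) = 0.0175 × 0.340 = 5.95 × 10^-3 mol
Let x = n(NaOH), y = n(Na2CO3).
Titrant: 1x + 2y = 5.95 × 10^-3;  mass: 40.00x + 105.99y = 0.292
Solving, x = 1.79 × 10^-3 mol, y = 2.08 × 10^-3 mol
mass of NaOH = 1.79 × 10^-3 × 40.00 = 0.0718 g
% NaOH = 0.0718 / 0.292 × 100 = 24.6 %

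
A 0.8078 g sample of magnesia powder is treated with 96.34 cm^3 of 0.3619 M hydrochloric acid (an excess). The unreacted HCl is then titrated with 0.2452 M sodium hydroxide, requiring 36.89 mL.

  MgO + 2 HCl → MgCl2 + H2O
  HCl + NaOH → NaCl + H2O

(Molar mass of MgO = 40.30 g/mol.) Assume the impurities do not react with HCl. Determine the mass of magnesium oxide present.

n(HCl) added = 0.09634 × 0.3619 = 0.03487 mol
n(NaOH) used in back-titration = 0.03689 × 0.2452 = 9.045 × 10^-3 mol
n(HCl) left over = 9.045 × 10^-3 mol (1:1 ratio)
n(HCl) consumed by analyte = 0.03487 − 9.045 × 10^-3 = 0.02582 mol
From the 1:2 ratio, n(MgO) = 1/2 × 0.02582 = 0.01291 mol
mass of MgO = 0.01291 × 40.30 = 0.5203 g

0.5203 g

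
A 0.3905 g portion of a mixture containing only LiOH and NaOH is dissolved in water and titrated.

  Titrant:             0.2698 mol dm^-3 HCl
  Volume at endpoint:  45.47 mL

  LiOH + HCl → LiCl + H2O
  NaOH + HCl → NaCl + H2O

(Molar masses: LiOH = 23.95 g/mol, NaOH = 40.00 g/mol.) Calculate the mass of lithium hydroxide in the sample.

0.1495 g

n(HCl) = 0.04547 × 0.2698 = 0.01227 mol
Let x = n(LiOH), y = n(NaOH).
Titrant: 1x + 1y = 0.01227;  mass: 23.95x + 40.00y = 0.3905
Solving, x = 6.244 × 10^-3 mol, y = 6.024 × 10^-3 mol
mass of LiOH = 6.244 × 10^-3 × 23.95 = 0.1495 g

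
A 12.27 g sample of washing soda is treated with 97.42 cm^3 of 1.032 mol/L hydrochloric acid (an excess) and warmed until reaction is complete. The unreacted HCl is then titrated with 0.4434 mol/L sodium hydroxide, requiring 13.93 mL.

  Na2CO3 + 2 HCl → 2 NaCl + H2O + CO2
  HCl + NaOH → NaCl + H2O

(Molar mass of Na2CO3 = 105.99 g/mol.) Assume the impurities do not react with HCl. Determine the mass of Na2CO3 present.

n(HCl) added = 0.09742 × 1.032 = 0.1005 mol
n(NaOH) used in back-titration = 0.01393 × 0.4434 = 6.177 × 10^-3 mol
n(HCl) left over = 6.177 × 10^-3 mol (1:1 ratio)
n(HCl) consumed by analyte = 0.1005 − 6.177 × 10^-3 = 0.09436 mol
From the 1:2 ratio, n(Na2CO3) = 1/2 × 0.09436 = 0.04718 mol
mass of Na2CO3 = 0.04718 × 105.99 = 5.001 g

5.001 g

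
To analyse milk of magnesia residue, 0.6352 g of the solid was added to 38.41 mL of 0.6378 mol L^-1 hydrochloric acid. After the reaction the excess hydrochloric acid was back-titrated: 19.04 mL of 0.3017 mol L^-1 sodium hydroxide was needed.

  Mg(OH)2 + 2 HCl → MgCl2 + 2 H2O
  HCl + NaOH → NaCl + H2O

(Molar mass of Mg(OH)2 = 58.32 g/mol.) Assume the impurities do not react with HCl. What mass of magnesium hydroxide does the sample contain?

n(HCl) added = 0.03841 × 0.6378 = 0.02450 mol
n(NaOH) used in back-titration = 0.01904 × 0.3017 = 5.744 × 10^-3 mol
n(HCl) left over = 5.744 × 10^-3 mol (1:1 ratio)
n(HCl) consumed by analyte = 0.02450 − 5.744 × 10^-3 = 0.01875 mol
From the 1:2 ratio, n(Mg(OH)2) = 1/2 × 0.01875 = 9.377 × 10^-3 mol
mass of Mg(OH)2 = 9.377 × 10^-3 × 58.32 = 0.5469 g

0.5469 g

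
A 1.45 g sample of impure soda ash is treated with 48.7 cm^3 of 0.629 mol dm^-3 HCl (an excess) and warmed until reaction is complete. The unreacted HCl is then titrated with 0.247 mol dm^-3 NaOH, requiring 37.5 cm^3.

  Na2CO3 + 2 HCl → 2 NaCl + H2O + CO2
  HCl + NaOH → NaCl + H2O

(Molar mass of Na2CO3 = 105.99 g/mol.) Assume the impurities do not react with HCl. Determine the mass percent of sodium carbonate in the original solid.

n(HCl) added = 0.0487 × 0.629 = 0.0306 mol
n(NaOH) used in back-titration = 0.0375 × 0.247 = 9.26 × 10^-3 mol
n(HCl) left over = 9.26 × 10^-3 mol (1:1 ratio)
n(HCl) consumed by analyte = 0.0306 − 9.26 × 10^-3 = 0.0214 mol
From the 1:2 ratio, n(Na2CO3) = 1/2 × 0.0214 = 0.0107 mol
mass of Na2CO3 = 0.0107 × 105.99 = 1.13 g
% Na2CO3 = 1.13 / 1.45 × 100 = 78.1 %

78.1 %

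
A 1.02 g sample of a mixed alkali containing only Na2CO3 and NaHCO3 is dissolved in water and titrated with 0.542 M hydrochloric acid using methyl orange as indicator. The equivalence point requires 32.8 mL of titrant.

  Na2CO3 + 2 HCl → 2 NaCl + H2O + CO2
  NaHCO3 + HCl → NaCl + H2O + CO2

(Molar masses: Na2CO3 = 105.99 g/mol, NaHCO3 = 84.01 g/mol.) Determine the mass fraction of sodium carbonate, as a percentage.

n(HCl) = 0.0328 × 0.542 = 0.0178 mol
Let x = n(Na2CO3), y = n(NaHCO3).
Titrant: 2x + 1y = 0.0178;  mass: 105.99x + 84.01y = 1.02
Solving, x = 7.63 × 10^-3 mol, y = 2.51 × 10^-3 mol
mass of Na2CO3 = 7.63 × 10^-3 × 105.99 = 0.809 g
% Na2CO3 = 0.809 / 1.02 × 100 = 79.3 %

79.3 %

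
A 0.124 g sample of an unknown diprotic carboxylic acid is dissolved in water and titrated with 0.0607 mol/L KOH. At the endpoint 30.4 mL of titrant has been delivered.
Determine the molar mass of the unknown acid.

n(KOH) = 0.0304 L × 0.0607 mol/L = 1.85 × 10^-3 mol
From the 1:2 ratio, n(H2A) = 1/2 × 1.85 × 10^-3 = 9.23 × 10^-4 mol
M = m / n = 0.124 g / 9.23 × 10^-4 mol = 134 g/mol

134 g/mol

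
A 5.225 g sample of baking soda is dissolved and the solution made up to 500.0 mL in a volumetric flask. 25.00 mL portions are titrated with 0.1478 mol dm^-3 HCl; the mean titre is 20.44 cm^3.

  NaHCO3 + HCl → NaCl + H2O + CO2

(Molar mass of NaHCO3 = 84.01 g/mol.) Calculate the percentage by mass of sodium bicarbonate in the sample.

n(HCl) per titration = 0.02044 × 0.1478 = 3.021 × 10^-3 mol
n(NaHCO3) in each aliquot = 3.021 × 10^-3 mol (1:1 ratio)
n(NaHCO3) in the whole flask = 3.021 × 10^-3 × 500.0/25.00 = 0.06042 mol
mass of NaHCO3 = 0.06042 × 84.01 = 5.076 g
% NaHCO3 = 5.076 / 5.225 × 100 = 97.15 %

97.15 %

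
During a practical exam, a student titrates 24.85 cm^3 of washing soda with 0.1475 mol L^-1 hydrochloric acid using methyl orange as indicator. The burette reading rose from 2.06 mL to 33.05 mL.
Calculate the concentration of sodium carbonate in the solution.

0.09197 mol/L

Na2CO3 + 2 HCl → 2 NaCl + H2O + CO2
n(HCl) = 0.03099 L × 0.1475 mol/L = 4.571 × 10^-3 mol
From the 1:2 mole ratio, n(Na2CO3) = 1/2 × 4.571 × 10^-3 = 2.286 × 10^-3 mol
[Na2CO3] = 2.286 × 10^-3 mol / 0.02485 L = 0.09197 mol/L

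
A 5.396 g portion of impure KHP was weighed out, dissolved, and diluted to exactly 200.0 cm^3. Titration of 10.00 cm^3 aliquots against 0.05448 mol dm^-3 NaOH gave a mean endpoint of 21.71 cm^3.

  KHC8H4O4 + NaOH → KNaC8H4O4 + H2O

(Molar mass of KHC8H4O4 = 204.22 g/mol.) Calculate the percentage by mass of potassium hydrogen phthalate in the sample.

n(NaOH) per titration = 0.02171 × 0.05448 = 1.183 × 10^-3 mol
n(KHC8H4O4) in each aliquot = 1.183 × 10^-3 mol (1:1 ratio)
n(KHC8H4O4) in the whole flask = 1.183 × 10^-3 × 200.0/10.00 = 0.02366 mol
mass of KHC8H4O4 = 0.02366 × 204.22 = 4.831 g
% KHC8H4O4 = 4.831 / 5.396 × 100 = 89.53 %

89.53 %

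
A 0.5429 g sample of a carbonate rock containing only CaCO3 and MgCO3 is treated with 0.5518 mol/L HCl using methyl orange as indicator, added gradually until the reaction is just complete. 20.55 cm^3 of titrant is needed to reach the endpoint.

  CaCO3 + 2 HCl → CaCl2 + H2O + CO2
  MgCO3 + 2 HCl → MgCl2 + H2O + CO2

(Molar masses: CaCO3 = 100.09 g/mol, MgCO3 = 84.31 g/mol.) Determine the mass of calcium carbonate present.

n(HCl) = 0.02055 × 0.5518 = 0.01134 mol
Let x = n(CaCO3), y = n(MgCO3).
Titrant: 2x + 2y = 0.01134;  mass: 100.09x + 84.31y = 0.5429
Solving, x = 4.112 × 10^-3 mol, y = 1.558 × 10^-3 mol
mass of CaCO3 = 4.112 × 10^-3 × 100.09 = 0.4115 g

0.4115 g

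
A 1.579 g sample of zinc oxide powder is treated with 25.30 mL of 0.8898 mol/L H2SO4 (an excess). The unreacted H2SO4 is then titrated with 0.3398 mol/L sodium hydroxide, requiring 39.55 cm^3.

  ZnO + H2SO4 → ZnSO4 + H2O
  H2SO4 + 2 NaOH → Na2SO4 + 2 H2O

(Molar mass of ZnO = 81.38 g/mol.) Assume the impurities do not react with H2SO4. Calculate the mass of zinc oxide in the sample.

n(H2SO4) added = 0.02530 × 0.8898 = 0.02251 mol
n(NaOH) used in back-titration = 0.03955 × 0.3398 = 0.01344 mol
From the 1:2 ratio, n(H2SO4) left over = 1/2 × 0.01344 = 6.720 × 10^-3 mol
n(H2SO4) consumed by analyte = 0.02251 − 6.720 × 10^-3 = 0.01579 mol
n(ZnO) = 0.01579 mol (1:1 ratio)
mass of ZnO = 0.01579 × 81.38 = 1.285 g

1.285 g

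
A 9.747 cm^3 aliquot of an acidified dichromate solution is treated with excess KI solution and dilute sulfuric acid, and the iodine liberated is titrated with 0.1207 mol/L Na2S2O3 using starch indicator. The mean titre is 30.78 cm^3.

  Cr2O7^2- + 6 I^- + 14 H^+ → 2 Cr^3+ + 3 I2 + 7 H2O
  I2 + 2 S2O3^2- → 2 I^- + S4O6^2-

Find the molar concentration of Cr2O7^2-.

n(S2O3^2-) = 0.03078 × 0.1207 = 3.715 × 10^-3 mol
n(I2) = n(S2O3^2-)/2 = 1.858 × 10^-3 mol
From the 1:3 ratio, n(Cr2O7^2-) in the aliquot = 1/3 × 1.858 × 10^-3 = 6.192 × 10^-4 mol
[Cr2O7^2-] = 6.192 × 10^-4 / 0.009747 = 0.06353 mol/L

0.06353 mol/L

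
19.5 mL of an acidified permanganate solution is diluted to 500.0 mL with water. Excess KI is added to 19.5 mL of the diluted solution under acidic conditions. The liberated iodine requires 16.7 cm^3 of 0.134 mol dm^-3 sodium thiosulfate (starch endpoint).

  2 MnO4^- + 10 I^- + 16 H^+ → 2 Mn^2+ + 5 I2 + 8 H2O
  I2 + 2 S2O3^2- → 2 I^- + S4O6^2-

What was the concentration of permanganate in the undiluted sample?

n(S2O3^2-) = 0.0167 × 0.134 = 2.24 × 10^-3 mol
n(I2) = n(S2O3^2-)/2 = 1.12 × 10^-3 mol
From the 2:5 ratio, n(MnO4^-) in the aliquot = 2/5 × 1.12 × 10^-3 = 4.48 × 10^-4 mol
[MnO4^-]_dilute = 4.48 × 10^-4 / 0.0195 = 0.0230 mol/L
[MnO4^-]_original = 0.0230 × 500.0/19.5 = 0.589 mol/L

0.589 mol/L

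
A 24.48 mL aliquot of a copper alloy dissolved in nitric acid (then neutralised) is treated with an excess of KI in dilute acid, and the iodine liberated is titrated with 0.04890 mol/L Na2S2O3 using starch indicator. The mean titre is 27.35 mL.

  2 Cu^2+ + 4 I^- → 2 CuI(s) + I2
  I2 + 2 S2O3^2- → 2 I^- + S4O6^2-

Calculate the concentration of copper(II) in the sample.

n(S2O3^2-) = 0.02735 × 0.04890 = 1.337 × 10^-3 mol
n(I2) = n(S2O3^2-)/2 = 6.687 × 10^-4 mol
From the 2:1 ratio, n(Cu2+) in the aliquot = 2/1 × 6.687 × 10^-4 = 1.337 × 10^-3 mol
[Cu2+] = 1.337 × 10^-3 / 0.02448 = 0.05463 mol/L

0.05463 mol/L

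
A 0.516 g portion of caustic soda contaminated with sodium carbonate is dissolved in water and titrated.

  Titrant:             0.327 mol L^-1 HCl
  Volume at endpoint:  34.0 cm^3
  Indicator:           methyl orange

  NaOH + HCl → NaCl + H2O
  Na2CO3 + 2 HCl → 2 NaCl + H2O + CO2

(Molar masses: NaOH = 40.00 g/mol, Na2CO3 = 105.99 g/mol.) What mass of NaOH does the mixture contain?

0.225 g

n(HCl) = 0.0340 × 0.327 = 0.0111 mol
Let x = n(NaOH), y = n(Na2CO3).
Titrant: 1x + 2y = 0.0111;  mass: 40.00x + 105.99y = 0.516
Solving, x = 5.63 × 10^-3 mol, y = 2.74 × 10^-3 mol
mass of NaOH = 5.63 × 10^-3 × 40.00 = 0.225 g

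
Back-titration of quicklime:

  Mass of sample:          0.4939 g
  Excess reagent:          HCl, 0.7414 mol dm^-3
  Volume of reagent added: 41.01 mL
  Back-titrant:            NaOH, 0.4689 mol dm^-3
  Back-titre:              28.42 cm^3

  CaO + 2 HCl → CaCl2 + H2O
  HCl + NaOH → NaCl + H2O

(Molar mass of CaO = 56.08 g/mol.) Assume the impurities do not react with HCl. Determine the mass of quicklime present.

n(HCl) added = 0.04101 × 0.7414 = 0.03040 mol
n(NaOH) used in back-titration = 0.02842 × 0.4689 = 0.01333 mol
n(HCl) left over = 0.01333 mol (1:1 ratio)
n(HCl) consumed by analyte = 0.03040 − 0.01333 = 0.01708 mol
From the 1:2 ratio, n(CaO) = 1/2 × 0.01708 = 8.539 × 10^-3 mol
mass of CaO = 8.539 × 10^-3 × 56.08 = 0.4789 g

0.4789 g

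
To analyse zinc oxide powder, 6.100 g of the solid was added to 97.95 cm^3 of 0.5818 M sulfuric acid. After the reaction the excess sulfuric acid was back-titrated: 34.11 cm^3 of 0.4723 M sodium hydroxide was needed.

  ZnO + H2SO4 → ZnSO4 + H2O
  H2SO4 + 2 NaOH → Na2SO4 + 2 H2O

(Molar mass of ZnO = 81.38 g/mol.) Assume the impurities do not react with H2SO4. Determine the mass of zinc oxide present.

n(H2SO4) added = 0.09795 × 0.5818 = 0.05699 mol
n(NaOH) used in back-titration = 0.03411 × 0.4723 = 0.01611 mol
From the 1:2 ratio, n(H2SO4) left over = 1/2 × 0.01611 = 8.055 × 10^-3 mol
n(H2SO4) consumed by analyte = 0.05699 − 8.055 × 10^-3 = 0.04893 mol
n(ZnO) = 0.04893 mol (1:1 ratio)
mass of ZnO = 0.04893 × 81.38 = 3.982 g

3.982 g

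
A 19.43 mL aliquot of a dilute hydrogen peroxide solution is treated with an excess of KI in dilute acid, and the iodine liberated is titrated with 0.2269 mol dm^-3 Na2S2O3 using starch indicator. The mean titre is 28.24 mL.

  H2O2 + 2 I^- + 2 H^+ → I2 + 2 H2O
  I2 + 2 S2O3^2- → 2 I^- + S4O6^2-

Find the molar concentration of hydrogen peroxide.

n(S2O3^2-) = 0.02824 × 0.2269 = 6.408 × 10^-3 mol
n(I2) = n(S2O3^2-)/2 = 3.204 × 10^-3 mol
n(H2O2) in the aliquot = 3.204 × 10^-3 mol (1:1 ratio)
[H2O2] = 3.204 × 10^-3 / 0.01943 = 0.1649 mol/L

0.1649 mol/L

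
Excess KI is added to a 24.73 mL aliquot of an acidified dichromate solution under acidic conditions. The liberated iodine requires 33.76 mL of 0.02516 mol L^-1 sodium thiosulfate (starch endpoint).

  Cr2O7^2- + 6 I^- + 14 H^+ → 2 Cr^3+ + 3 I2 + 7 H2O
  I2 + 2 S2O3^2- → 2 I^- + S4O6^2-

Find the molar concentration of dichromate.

n(S2O3^2-) = 0.03376 × 0.02516 = 8.494 × 10^-4 mol
n(I2) = n(S2O3^2-)/2 = 4.247 × 10^-4 mol
From the 1:3 ratio, n(Cr2O7^2-) in the aliquot = 1/3 × 4.247 × 10^-4 = 1.416 × 10^-4 mol
[Cr2O7^2-] = 1.416 × 10^-4 / 0.02473 = 0.005725 mol/L

0.005725 mol/L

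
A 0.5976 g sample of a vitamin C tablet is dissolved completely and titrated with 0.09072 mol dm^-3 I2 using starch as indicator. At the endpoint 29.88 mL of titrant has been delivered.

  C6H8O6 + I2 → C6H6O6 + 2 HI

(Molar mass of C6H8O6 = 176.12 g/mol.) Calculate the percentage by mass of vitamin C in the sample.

n(I2) = 0.02988 L × 0.09072 mol/L = 2.711 × 10^-3 mol
n(C6H8O6) = 2.711 × 10^-3 mol (1:1 ratio)
mass of C6H8O6 = 2.711 × 10^-3 × 176.12 g/mol = 0.4774 g
% C6H8O6 = 0.4774 / 0.5976 × 100 = 79.89 %

79.89 %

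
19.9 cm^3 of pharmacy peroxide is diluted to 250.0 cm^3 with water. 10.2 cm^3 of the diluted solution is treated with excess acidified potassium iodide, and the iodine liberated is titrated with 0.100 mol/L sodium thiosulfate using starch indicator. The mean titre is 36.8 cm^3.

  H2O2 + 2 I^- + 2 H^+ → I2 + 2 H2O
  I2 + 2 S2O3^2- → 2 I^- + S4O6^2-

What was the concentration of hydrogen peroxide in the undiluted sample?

n(S2O3^2-) = 0.0368 × 0.100 = 3.68 × 10^-3 mol
n(I2) = n(S2O3^2-)/2 = 1.84 × 10^-3 mol
n(H2O2) in the aliquot = 1.84 × 10^-3 mol (1:1 ratio)
[H2O2]_dilute = 1.84 × 10^-3 / 0.0102 = 0.180 mol/L
[H2O2]_original = 0.180 × 250.0/19.9 = 2.27 mol/L

2.27 mol/L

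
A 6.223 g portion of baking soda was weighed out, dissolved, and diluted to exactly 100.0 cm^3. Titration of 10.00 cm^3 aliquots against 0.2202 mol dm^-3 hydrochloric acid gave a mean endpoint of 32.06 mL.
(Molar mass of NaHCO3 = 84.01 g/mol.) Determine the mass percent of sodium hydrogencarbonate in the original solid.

NaHCO3 + HCl → NaCl + H2O + CO2
n(HCl) per titration = 0.03206 × 0.2202 = 7.060 × 10^-3 mol
n(NaHCO3) in each aliquot = 7.060 × 10^-3 mol (1:1 ratio)
n(NaHCO3) in the whole flask = 7.060 × 10^-3 × 100.0/10.00 = 0.07060 mol
mass of NaHCO3 = 0.07060 × 84.01 = 5.931 g
% NaHCO3 = 5.931 / 6.223 × 100 = 95.30 %

95.30 %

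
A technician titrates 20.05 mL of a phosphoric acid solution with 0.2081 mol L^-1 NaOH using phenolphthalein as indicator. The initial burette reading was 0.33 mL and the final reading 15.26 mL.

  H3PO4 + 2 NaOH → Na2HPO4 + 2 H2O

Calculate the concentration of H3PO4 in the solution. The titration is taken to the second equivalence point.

0.07748 mol/L

n(NaOH) = 0.01493 L × 0.2081 mol/L = 3.107 × 10^-3 mol
From the 1:2 mole ratio, n(H3PO4) = 1/2 × 3.107 × 10^-3 = 1.553 × 10^-3 mol
[H3PO4] = 1.553 × 10^-3 mol / 0.02005 L = 0.07748 mol/L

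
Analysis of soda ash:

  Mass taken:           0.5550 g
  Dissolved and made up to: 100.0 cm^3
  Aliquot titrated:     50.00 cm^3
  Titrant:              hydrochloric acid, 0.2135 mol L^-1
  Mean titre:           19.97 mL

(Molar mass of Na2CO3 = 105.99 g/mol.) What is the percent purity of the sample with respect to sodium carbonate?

Na2CO3 + 2 HCl → 2 NaCl + H2O + CO2
n(HCl) per titration = 0.01997 × 0.2135 = 4.264 × 10^-3 mol
From the 1:2 ratio, n(Na2CO3) in each aliquot = 1/2 × 4.264 × 10^-3 = 2.132 × 10^-3 mol
n(Na2CO3) in the whole flask = 2.132 × 10^-3 × 100.0/50.00 = 4.264 × 10^-3 mol
mass of Na2CO3 = 4.264 × 10^-3 × 105.99 = 0.4519 g
% Na2CO3 = 0.4519 / 0.5550 × 100 = 81.42 %

81.42 %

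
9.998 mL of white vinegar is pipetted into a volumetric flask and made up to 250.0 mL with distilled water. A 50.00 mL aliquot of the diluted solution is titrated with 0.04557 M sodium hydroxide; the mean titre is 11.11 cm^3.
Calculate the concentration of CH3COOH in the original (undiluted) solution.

CH3COOH + NaOH → CH3COONa + H2O
n(NaOH) = 0.01111 × 0.04557 = 5.063 × 10^-4 mol
n(CH3COOH) in the aliquot = 5.063 × 10^-4 mol (1:1 ratio)
[CH3COOH]_dilute = 5.063 × 10^-4 / 0.05000 = 0.01013 mol/L
Dilution factor = 250.0 / 9.998 = 25.01
[CH3COOH]_stock = 0.01013 × 25.01 = 0.2532 mol/L

0.2532 M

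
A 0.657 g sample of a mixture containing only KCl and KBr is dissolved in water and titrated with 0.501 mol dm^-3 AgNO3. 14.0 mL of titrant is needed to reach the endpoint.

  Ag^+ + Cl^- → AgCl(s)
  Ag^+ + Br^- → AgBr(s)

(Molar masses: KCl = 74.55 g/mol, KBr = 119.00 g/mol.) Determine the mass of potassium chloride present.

n(AgNO3) = 0.0140 × 0.501 = 7.01 × 10^-3 mol
Let x = n(KCl), y = n(KBr).
Titrant: 1x + 1y = 7.01 × 10^-3;  mass: 74.55x + 119.00y = 0.657
Solving, x = 4.00 × 10^-3 mol, y = 3.02 × 10^-3 mol
mass of KCl = 4.00 × 10^-3 × 74.55 = 0.298 g

0.298 g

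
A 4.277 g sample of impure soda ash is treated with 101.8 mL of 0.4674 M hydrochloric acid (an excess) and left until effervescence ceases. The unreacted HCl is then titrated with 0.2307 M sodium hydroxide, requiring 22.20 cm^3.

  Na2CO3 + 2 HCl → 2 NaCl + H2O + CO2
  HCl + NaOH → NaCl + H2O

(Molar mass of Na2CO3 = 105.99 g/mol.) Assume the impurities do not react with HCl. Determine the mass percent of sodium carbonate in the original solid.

n(HCl) added = 0.1018 × 0.4674 = 0.04758 mol
n(NaOH) used in back-titration = 0.02220 × 0.2307 = 5.122 × 10^-3 mol
n(HCl) left over = 5.122 × 10^-3 mol (1:1 ratio)
n(HCl) consumed by analyte = 0.04758 − 5.122 × 10^-3 = 0.04246 mol
From the 1:2 ratio, n(Na2CO3) = 1/2 × 0.04246 = 0.02123 mol
mass of Na2CO3 = 0.02123 × 105.99 = 2.250 g
% Na2CO3 = 2.250 / 4.277 × 100 = 52.61 %

52.61 %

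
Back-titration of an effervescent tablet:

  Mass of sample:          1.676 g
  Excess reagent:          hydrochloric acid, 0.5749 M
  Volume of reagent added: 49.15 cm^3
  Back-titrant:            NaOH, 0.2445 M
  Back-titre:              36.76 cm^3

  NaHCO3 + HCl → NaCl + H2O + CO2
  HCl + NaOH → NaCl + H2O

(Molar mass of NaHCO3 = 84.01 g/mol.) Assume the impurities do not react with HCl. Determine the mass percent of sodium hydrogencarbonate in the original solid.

n(HCl) added = 0.04915 × 0.5749 = 0.02826 mol
n(NaOH) used in back-titration = 0.03676 × 0.2445 = 8.988 × 10^-3 mol
n(HCl) left over = 8.988 × 10^-3 mol (1:1 ratio)
n(HCl) consumed by analyte = 0.02826 − 8.988 × 10^-3 = 0.01927 mol
n(NaHCO3) = 0.01927 mol (1:1 ratio)
mass of NaHCO3 = 0.01927 × 84.01 = 1.619 g
% NaHCO3 = 1.619 / 1.676 × 100 = 96.58 %

96.58 %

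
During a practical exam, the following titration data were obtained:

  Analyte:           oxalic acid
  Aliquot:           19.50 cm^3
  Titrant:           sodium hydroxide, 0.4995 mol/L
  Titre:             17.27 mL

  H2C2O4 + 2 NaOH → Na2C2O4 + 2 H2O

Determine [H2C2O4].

n(NaOH) = 0.01727 L × 0.4995 mol/L = 8.626 × 10^-3 mol
From the 1:2 mole ratio, n(H2C2O4) = 1/2 × 8.626 × 10^-3 = 4.313 × 10^-3 mol
[H2C2O4] = 4.313 × 10^-3 mol / 0.01950 L = 0.2212 mol/L

0.2212 mol/L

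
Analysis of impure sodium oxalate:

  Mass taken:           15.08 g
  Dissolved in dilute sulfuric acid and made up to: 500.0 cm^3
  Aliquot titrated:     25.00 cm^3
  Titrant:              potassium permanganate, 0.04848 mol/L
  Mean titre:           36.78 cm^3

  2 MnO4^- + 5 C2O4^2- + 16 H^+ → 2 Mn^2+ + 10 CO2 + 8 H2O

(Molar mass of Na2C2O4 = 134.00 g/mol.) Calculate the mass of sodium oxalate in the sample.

n(KMnO4) per titration = 0.03678 × 0.04848 = 1.783 × 10^-3 mol
From the 5:2 ratio, n(Na2C2O4) in each aliquot = 5/2 × 1.783 × 10^-3 = 4.458 × 10^-3 mol
n(Na2C2O4) in the whole flask = 4.458 × 10^-3 × 500.0/25.00 = 0.08915 mol
mass of Na2C2O4 = 0.08915 × 134.00 = 11.95 g

11.95 g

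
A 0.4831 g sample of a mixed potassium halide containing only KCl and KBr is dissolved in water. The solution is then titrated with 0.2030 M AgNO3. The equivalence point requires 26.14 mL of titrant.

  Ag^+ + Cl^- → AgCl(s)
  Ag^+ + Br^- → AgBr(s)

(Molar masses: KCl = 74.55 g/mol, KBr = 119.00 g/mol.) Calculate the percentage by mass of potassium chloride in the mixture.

51.51 %

n(AgNO3) = 0.02614 × 0.2030 = 5.306 × 10^-3 mol
Let x = n(KCl), y = n(KBr).
Titrant: 1x + 1y = 5.306 × 10^-3;  mass: 74.55x + 119.00y = 0.4831
Solving, x = 3.338 × 10^-3 mol, y = 1.969 × 10^-3 mol
mass of KCl = 3.338 × 10^-3 × 74.55 = 0.2488 g
% KCl = 0.2488 / 0.4831 × 100 = 51.51 %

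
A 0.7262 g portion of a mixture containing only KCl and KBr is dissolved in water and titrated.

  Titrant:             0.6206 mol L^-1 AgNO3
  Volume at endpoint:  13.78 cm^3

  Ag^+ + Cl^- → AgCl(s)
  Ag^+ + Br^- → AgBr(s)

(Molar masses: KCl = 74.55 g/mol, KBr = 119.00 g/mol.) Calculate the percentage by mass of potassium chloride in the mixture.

n(AgNO3) = 0.01378 × 0.6206 = 8.552 × 10^-3 mol
Let x = n(KCl), y = n(KBr).
Titrant: 1x + 1y = 8.552 × 10^-3;  mass: 74.55x + 119.00y = 0.7262
Solving, x = 6.557 × 10^-3 mol, y = 1.995 × 10^-3 mol
mass of KCl = 6.557 × 10^-3 × 74.55 = 0.4888 g
% KCl = 0.4888 / 0.7262 × 100 = 67.32 %

67.32 %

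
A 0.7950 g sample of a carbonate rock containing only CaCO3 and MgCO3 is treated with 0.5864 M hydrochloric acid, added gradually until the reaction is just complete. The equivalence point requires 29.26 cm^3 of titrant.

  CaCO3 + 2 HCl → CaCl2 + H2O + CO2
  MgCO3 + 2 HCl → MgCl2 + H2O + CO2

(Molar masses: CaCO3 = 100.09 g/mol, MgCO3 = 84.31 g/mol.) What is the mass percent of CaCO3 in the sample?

57.21 %

n(HCl) = 0.02926 × 0.5864 = 0.01716 mol
Let x = n(CaCO3), y = n(MgCO3).
Titrant: 2x + 2y = 0.01716;  mass: 100.09x + 84.31y = 0.7950
Solving, x = 4.544 × 10^-3 mol, y = 4.035 × 10^-3 mol
mass of CaCO3 = 4.544 × 10^-3 × 100.09 = 0.4548 g
% CaCO3 = 0.4548 / 0.7950 × 100 = 57.21 %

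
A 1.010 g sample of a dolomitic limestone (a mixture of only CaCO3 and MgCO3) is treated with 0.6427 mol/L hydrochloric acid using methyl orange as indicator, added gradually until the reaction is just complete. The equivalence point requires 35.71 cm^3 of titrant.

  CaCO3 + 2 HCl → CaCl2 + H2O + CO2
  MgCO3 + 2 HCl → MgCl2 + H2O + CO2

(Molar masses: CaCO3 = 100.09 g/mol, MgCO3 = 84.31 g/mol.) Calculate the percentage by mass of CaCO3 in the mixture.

26.70 %

n(HCl) = 0.03571 × 0.6427 = 0.02295 mol
Let x = n(CaCO3), y = n(MgCO3).
Titrant: 2x + 2y = 0.02295;  mass: 100.09x + 84.31y = 1.010
Solving, x = 2.694 × 10^-3 mol, y = 8.782 × 10^-3 mol
mass of CaCO3 = 2.694 × 10^-3 × 100.09 = 0.2696 g
% CaCO3 = 0.2696 / 1.010 × 100 = 26.70 %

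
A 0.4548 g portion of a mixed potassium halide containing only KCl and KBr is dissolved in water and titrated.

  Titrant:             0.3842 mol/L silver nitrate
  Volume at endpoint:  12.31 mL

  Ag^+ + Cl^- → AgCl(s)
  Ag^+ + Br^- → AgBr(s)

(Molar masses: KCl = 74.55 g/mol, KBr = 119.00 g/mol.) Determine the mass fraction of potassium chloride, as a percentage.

39.83 %

n(AgNO3) = 0.01231 × 0.3842 = 4.730 × 10^-3 mol
Let x = n(KCl), y = n(KBr).
Titrant: 1x + 1y = 4.730 × 10^-3;  mass: 74.55x + 119.00y = 0.4548
Solving, x = 2.430 × 10^-3 mol, y = 2.300 × 10^-3 mol
mass of KCl = 2.430 × 10^-3 × 74.55 = 0.1812 g
% KCl = 0.1812 / 0.4548 × 100 = 39.83 %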